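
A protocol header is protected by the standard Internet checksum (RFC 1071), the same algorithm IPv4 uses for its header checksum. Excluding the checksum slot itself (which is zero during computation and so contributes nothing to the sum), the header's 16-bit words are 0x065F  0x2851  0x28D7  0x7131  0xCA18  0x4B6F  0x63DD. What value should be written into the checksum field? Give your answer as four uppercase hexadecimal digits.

BDE1

One's-complement addition (fold any carry out of bit 15 back into bit 0):
  0x065F + 0x2851 = 0x02EB0
  0x2EB0 + 0x28D7 = 0x05787
  0x5787 + 0x7131 = 0x0C8B8
  0xC8B8 + 0xCA18 = 0x192D0 → wrap carry → 0x92D1
  0x92D1 + 0x4B6F = 0x0DE40
  0xDE40 + 0x63DD = 0x1421D → wrap carry → 0x421E
One's-complement sum = 0x421E.
Checksum = ~0x421E & 0xFFFF = 0xBDE1.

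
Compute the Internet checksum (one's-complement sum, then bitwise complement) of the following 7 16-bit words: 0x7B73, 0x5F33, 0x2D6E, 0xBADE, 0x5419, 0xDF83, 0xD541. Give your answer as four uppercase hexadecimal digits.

One's-complement addition (fold any carry out of bit 15 back into bit 0):
  0x7B73 + 0x5F33 = 0x0DAA6
  0xDAA6 + 0x2D6E = 0x10814 → wrap carry → 0x0815
  0x0815 + 0xBADE = 0x0C2F3
  0xC2F3 + 0x5419 = 0x1170C → wrap carry → 0x170D
  0x170D + 0xDF83 = 0x0F690
  0xF690 + 0xD541 = 0x1CBD1 → wrap carry → 0xCBD2
One's-complement sum = 0xCBD2.
Checksum = ~0xCBD2 & 0xFFFF = 0x342D.

342D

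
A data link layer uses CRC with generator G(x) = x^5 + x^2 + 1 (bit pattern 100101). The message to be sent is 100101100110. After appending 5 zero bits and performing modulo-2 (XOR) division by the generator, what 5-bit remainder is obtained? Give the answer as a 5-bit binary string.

01111

Append 5 zeros: 10010110011000000. Divide by 100101 (XOR where the leading bit is 1):
  pos 0: 100101 XOR 100101 = 000000
  pos 6: 100110 XOR 100101 = 000011
  pos 10: 110000 XOR 100101 = 010101
  pos 11: 101010 XOR 100101 = 001111
Remainder (last 5 bits) = 01111. This is the CRC / FCS.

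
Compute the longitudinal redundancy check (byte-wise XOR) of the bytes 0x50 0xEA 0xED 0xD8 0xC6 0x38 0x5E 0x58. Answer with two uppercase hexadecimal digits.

77

XOR the bytes together:
  start with 0x50
  0x50 ⊕ 0xEA = 0xBA
  0xBA ⊕ 0xED = 0x57
  0x57 ⊕ 0xD8 = 0x8F
  0x8F ⊕ 0xC6 = 0x49
  0x49 ⊕ 0x38 = 0x71
  0x71 ⊕ 0x5E = 0x2F
  0x2F ⊕ 0x58 = 0x77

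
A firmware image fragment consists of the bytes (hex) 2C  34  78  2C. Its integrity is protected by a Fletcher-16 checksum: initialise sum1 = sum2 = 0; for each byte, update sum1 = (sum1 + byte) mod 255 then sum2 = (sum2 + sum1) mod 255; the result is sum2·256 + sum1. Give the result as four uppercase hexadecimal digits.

6A05

Running sums (mod 255):
  after byte 0 (2C): sum1=44, sum2=44
  after byte 1 (34): sum1=96, sum2=140
  after byte 2 (78): sum1=216, sum2=101
  after byte 3 (2C): sum1=5, sum2=106
Checksum = sum2·256 + sum1 = 106·256 + 5 = 27141 = 0x6A05.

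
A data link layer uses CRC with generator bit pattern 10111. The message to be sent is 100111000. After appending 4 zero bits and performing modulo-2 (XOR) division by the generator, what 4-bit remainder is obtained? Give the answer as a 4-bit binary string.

Append 4 zeros: 1001110000000. Divide by 10111 (XOR where the leading bit is 1):
  pos 0: 10011 XOR 10111 = 00100
  pos 2: 10010 XOR 10111 = 00101
  pos 4: 10100 XOR 10111 = 00011
  pos 7: 11000 XOR 10111 = 01111
  pos 8: 11110 XOR 10111 = 01001
Remainder (last 4 bits) = 1001. This is the CRC / FCS.

1001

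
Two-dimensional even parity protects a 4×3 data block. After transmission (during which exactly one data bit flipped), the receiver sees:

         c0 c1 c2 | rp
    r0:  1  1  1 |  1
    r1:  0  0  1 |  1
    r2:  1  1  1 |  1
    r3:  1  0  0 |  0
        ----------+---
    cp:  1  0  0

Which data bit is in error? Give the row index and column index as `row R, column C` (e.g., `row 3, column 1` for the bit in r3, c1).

Recompute each row's even parity and compare to rp:
  r0: data parity 1, sent rp 1 → ok
  r1: data parity 1, sent rp 1 → ok
  r2: data parity 1, sent rp 1 → ok
  r3: data parity 1, sent rp 0 → mismatch
Recompute each column's even parity and compare to cp:
  c0: data parity 1, sent cp 1 → ok
  c1: data parity 0, sent cp 0 → ok
  c2: data parity 1, sent cp 0 → mismatch
Exactly one row (r3) and one column (c2) fail → the flipped bit is at their intersection.

row 3, column 2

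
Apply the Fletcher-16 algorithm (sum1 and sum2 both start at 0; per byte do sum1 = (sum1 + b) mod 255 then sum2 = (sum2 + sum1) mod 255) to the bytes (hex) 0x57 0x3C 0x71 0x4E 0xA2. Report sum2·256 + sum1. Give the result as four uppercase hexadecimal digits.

39F5

Running sums (mod 255):
  after byte 0 (0x57): sum1=87, sum2=87
  after byte 1 (0x3C): sum1=147, sum2=234
  after byte 2 (0x71): sum1=5, sum2=239
  after byte 3 (0x4E): sum1=83, sum2=67
  after byte 4 (0xA2): sum1=245, sum2=57
Checksum = sum2·256 + sum1 = 57·256 + 245 = 14837 = 0x39F5.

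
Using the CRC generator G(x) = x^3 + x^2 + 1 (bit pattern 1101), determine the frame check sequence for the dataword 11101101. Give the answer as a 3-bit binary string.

Append 3 zeros: 11101101000. Divide by 1101 (XOR where the leading bit is 1):
  pos 0: 1110 XOR 1101 = 0011
  pos 2: 1111 XOR 1101 = 0010
  pos 4: 1001 XOR 1101 = 0100
  pos 5: 1000 XOR 1101 = 0101
  pos 6: 1010 XOR 1101 = 0111
  pos 7: 1110 XOR 1101 = 0011
Remainder (last 3 bits) = 011. This is the CRC / FCS.

011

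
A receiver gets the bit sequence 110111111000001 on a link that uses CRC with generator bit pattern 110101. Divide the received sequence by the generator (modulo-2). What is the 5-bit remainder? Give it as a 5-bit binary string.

Modulo-2 division of 110111111000001 by 110101:
  pos 0: 110111 XOR 110101 = 000010
  pos 4: 101110 XOR 110101 = 011011
  pos 5: 110110 XOR 110101 = 000011
  pos 9: 110001 XOR 110101 = 000100
Remainder = 00100 (nonzero — an error is detected).

00100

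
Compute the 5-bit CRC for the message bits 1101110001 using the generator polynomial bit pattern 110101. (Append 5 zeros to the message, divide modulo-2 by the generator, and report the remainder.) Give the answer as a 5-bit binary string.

Append 5 zeros: 110111000100000. Divide by 110101 (XOR where the leading bit is 1):
  pos 0: 110111 XOR 110101 = 000010
  pos 4: 100001 XOR 110101 = 010100
  pos 5: 101000 XOR 110101 = 011101
  pos 6: 111010 XOR 110101 = 001111
  pos 8: 111100 XOR 110101 = 001001
Remainder (last 5 bits) = 10010. This is the CRC / FCS.

10010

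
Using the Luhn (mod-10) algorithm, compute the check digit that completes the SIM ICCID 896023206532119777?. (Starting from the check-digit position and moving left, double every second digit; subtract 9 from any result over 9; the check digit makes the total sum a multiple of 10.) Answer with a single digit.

Partial digits right→left: 7 7 7 9 1 1 2 3 5 6 0 2 3 2 0 6 9 8
Double every second digit counting from the check-digit position (so the 1st, 3rd, 5th, ... of the partial from the right).
  doubled (with −9 where >9): 5 5 2 4 1 0 6 0 9 → sum 32
  kept as-is: 7 9 1 3 6 2 2 6 8 → sum 44
Total = 32 + 44 = 76.
Check digit = (10 − (76 mod 10)) mod 10 = 4.

4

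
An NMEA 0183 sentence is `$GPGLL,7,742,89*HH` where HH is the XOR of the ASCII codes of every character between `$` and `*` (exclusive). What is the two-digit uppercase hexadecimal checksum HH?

XOR the ASCII codes of the payload characters:
  'G' = 0x47 → acc = 0x47
  'P' = 0x50 → acc = 0x17
  'G' = 0x47 → acc = 0x50
  'L' = 0x4C → acc = 0x1C
  'L' = 0x4C → acc = 0x50
  ',' = 0x2C → acc = 0x7C
  '7' = 0x37 → acc = 0x4B
  ',' = 0x2C → acc = 0x67
  '7' = 0x37 → acc = 0x50
  '4' = 0x34 → acc = 0x64
  '2' = 0x32 → acc = 0x56
  ',' = 0x2C → acc = 0x7A
  '8' = 0x38 → acc = 0x42
  '9' = 0x39 → acc = 0x7B
Checksum = 0x7B.

7B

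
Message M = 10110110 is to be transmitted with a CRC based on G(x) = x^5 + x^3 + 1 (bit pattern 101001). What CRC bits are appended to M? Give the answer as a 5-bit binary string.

Append 5 zeros: 1011011000000. Divide by 101001 (XOR where the leading bit is 1):
  pos 0: 101101 XOR 101001 = 000100
  pos 3: 100100 XOR 101001 = 001101
  pos 5: 110100 XOR 101001 = 011101
  pos 6: 111010 XOR 101001 = 010011
  pos 7: 100110 XOR 101001 = 001111
Remainder (last 5 bits) = 01111. This is the CRC / FCS.

01111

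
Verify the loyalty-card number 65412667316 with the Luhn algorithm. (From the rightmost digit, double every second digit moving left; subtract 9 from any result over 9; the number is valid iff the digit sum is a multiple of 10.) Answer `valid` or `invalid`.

valid

From the right, keep odd positions and double even positions (subtract 9 from any doubled value over 9):
  doubled (positions 2,4,...): 2 5 3 2 1 → sum 13
  kept (positions 1,3,...): 6 3 6 2 4 6 → sum 27
Total = 40.
40 mod 10 = 0, so the number is valid.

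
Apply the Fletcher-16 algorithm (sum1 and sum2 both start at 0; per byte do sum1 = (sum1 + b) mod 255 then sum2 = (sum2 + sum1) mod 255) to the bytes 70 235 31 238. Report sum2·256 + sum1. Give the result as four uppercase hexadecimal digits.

0A40

Running sums (mod 255):
  after byte 0 (70): sum1=70, sum2=70
  after byte 1 (235): sum1=50, sum2=120
  after byte 2 (31): sum1=81, sum2=201
  after byte 3 (238): sum1=64, sum2=10
Checksum = sum2·256 + sum1 = 10·256 + 64 = 2624 = 0x0A40.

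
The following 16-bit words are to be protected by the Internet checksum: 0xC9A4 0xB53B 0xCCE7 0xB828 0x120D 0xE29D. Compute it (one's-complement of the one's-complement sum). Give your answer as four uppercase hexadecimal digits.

One's-complement addition (fold any carry out of bit 15 back into bit 0):
  0xC9A4 + 0xB53B = 0x17EDF → wrap carry → 0x7EE0
  0x7EE0 + 0xCCE7 = 0x14BC7 → wrap carry → 0x4BC8
  0x4BC8 + 0xB828 = 0x103F0 → wrap carry → 0x03F1
  0x03F1 + 0x120D = 0x015FE
  0x15FE + 0xE29D = 0x0F89B
One's-complement sum = 0xF89B.
Checksum = ~0xF89B & 0xFFFF = 0x0764.

0764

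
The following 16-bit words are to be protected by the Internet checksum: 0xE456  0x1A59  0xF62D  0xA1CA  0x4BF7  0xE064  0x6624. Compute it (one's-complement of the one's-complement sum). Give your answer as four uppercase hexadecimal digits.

D6D6

One's-complement addition (fold any carry out of bit 15 back into bit 0):
  0xE456 + 0x1A59 = 0x0FEAF
  0xFEAF + 0xF62D = 0x1F4DC → wrap carry → 0xF4DD
  0xF4DD + 0xA1CA = 0x196A7 → wrap carry → 0x96A8
  0x96A8 + 0x4BF7 = 0x0E29F
  0xE29F + 0xE064 = 0x1C303 → wrap carry → 0xC304
  0xC304 + 0x6624 = 0x12928 → wrap carry → 0x2929
One's-complement sum = 0x2929.
Checksum = ~0x2929 & 0xFFFF = 0xD6D6.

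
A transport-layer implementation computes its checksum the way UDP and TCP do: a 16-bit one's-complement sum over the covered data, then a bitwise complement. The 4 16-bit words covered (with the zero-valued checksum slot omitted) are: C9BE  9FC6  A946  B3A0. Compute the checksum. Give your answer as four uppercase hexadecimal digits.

One's-complement addition (fold any carry out of bit 15 back into bit 0):
  0xC9BE + 0x9FC6 = 0x16984 → wrap carry → 0x6985
  0x6985 + 0xA946 = 0x112CB → wrap carry → 0x12CC
  0x12CC + 0xB3A0 = 0x0C66C
One's-complement sum = 0xC66C.
Checksum = ~0xC66C & 0xFFFF = 0x3993.

3993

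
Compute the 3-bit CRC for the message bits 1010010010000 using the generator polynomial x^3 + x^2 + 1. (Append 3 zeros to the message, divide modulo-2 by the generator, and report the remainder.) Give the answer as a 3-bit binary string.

Append 3 zeros: 1010010010000000. Divide by 1101 (XOR where the leading bit is 1):
  pos 0: 1010 XOR 1101 = 0111
  pos 1: 1110 XOR 1101 = 0011
  pos 3: 1110 XOR 1101 = 0011
  pos 5: 1101 XOR 1101 = 0000
Remainder (last 3 bits) = 000. This is the CRC / FCS.

000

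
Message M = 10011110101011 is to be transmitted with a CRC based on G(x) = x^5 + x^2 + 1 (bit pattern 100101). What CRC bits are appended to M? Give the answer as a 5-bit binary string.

Append 5 zeros: 1001111010101100000. Divide by 100101 (XOR where the leading bit is 1):
  pos 0: 100111 XOR 100101 = 000010
  pos 4: 101010 XOR 100101 = 001111
  pos 6: 111110 XOR 100101 = 011011
  pos 7: 110111 XOR 100101 = 010010
  pos 8: 100101 XOR 100101 = 000000
Remainder (last 5 bits) = 00000. This is the CRC / FCS.

00000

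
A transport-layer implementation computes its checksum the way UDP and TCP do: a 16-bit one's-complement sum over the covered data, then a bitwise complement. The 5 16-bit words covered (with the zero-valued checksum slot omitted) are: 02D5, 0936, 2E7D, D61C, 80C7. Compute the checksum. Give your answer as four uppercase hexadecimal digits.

6E93

One's-complement addition (fold any carry out of bit 15 back into bit 0):
  0x02D5 + 0x0936 = 0x00C0B
  0x0C0B + 0x2E7D = 0x03A88
  0x3A88 + 0xD61C = 0x110A4 → wrap carry → 0x10A5
  0x10A5 + 0x80C7 = 0x0916C
One's-complement sum = 0x916C.
Checksum = ~0x916C & 0xFFFF = 0x6E93.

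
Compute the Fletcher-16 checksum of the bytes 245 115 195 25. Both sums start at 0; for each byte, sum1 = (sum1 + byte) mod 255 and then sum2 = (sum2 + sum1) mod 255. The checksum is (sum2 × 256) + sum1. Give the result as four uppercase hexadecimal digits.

Running sums (mod 255):
  after byte 0 (245): sum1=245, sum2=245
  after byte 1 (115): sum1=105, sum2=95
  after byte 2 (195): sum1=45, sum2=140
  after byte 3 (25): sum1=70, sum2=210
Checksum = sum2·256 + sum1 = 210·256 + 70 = 53830 = 0xD246.

D246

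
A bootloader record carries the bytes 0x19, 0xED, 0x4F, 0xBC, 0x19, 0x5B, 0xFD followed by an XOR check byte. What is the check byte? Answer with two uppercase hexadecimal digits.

XOR the bytes together:
  start with 0x19
  0x19 ⊕ 0xED = 0xF4
  0xF4 ⊕ 0x4F = 0xBB
  0xBB ⊕ 0xBC = 0x07
  0x07 ⊕ 0x19 = 0x1E
  0x1E ⊕ 0x5B = 0x45
  0x45 ⊕ 0xFD = 0xB8

B8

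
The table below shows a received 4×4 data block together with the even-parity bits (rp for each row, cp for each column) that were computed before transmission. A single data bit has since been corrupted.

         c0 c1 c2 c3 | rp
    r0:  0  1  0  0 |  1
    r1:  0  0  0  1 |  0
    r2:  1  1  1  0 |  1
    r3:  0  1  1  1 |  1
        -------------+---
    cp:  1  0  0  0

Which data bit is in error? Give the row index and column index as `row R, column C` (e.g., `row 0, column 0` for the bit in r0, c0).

row 1, column 1

Recompute each row's even parity and compare to rp:
  r0: data parity 1, sent rp 1 → ok
  r1: data parity 1, sent rp 0 → mismatch
  r2: data parity 1, sent rp 1 → ok
  r3: data parity 1, sent rp 1 → ok
Recompute each column's even parity and compare to cp:
  c0: data parity 1, sent cp 1 → ok
  c1: data parity 1, sent cp 0 → mismatch
  c2: data parity 0, sent cp 0 → ok
  c3: data parity 0, sent cp 0 → ok
Exactly one row (r1) and one column (c1) fail → the flipped bit is at their intersection.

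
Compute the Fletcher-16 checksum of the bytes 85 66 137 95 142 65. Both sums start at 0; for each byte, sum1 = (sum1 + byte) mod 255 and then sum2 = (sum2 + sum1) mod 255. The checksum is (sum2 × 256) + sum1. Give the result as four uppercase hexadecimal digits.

Running sums (mod 255):
  after byte 0 (85): sum1=85, sum2=85
  after byte 1 (66): sum1=151, sum2=236
  after byte 2 (137): sum1=33, sum2=14
  after byte 3 (95): sum1=128, sum2=142
  after byte 4 (142): sum1=15, sum2=157
  after byte 5 (65): sum1=80, sum2=237
Checksum = sum2·256 + sum1 = 237·256 + 80 = 60752 = 0xED50.

ED50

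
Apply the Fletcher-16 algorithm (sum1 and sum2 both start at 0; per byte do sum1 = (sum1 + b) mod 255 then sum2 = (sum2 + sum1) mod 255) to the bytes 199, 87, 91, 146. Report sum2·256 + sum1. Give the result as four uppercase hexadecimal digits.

6E0D

Running sums (mod 255):
  after byte 0 (199): sum1=199, sum2=199
  after byte 1 (87): sum1=31, sum2=230
  after byte 2 (91): sum1=122, sum2=97
  after byte 3 (146): sum1=13, sum2=110
Checksum = sum2·256 + sum1 = 110·256 + 13 = 28173 = 0x6E0D.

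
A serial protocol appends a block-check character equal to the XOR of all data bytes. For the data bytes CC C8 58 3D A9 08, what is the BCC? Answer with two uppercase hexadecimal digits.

XOR the bytes together:
  start with 0xCC
  0xCC ⊕ 0xC8 = 0x04
  0x04 ⊕ 0x58 = 0x5C
  0x5C ⊕ 0x3D = 0x61
  0x61 ⊕ 0xA9 = 0xC8
  0xC8 ⊕ 0x08 = 0xC0

C0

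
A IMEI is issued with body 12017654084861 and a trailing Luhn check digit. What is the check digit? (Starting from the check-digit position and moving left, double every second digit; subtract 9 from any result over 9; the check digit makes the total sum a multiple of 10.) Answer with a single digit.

Partial digits right→left: 1 6 8 4 8 0 4 5 6 7 1 0 2 1
Double every second digit counting from the check-digit position (so the 1st, 3rd, 5th, ... of the partial from the right).
  doubled (with −9 where >9): 2 7 7 8 3 2 4 → sum 33
  kept as-is: 6 4 0 5 7 0 1 → sum 23
Total = 33 + 23 = 56.
Check digit = (10 − (56 mod 10)) mod 10 = 4.

4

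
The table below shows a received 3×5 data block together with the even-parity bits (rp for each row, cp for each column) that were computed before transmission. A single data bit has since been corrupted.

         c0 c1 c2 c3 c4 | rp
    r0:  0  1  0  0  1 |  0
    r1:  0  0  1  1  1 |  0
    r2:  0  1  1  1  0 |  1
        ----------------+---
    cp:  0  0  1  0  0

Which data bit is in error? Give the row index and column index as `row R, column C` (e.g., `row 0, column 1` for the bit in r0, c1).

Recompute each row's even parity and compare to rp:
  r0: data parity 0, sent rp 0 → ok
  r1: data parity 1, sent rp 0 → mismatch
  r2: data parity 1, sent rp 1 → ok
Recompute each column's even parity and compare to cp:
  c0: data parity 0, sent cp 0 → ok
  c1: data parity 0, sent cp 0 → ok
  c2: data parity 0, sent cp 1 → mismatch
  c3: data parity 0, sent cp 0 → ok
  c4: data parity 0, sent cp 0 → ok
Exactly one row (r1) and one column (c2) fail → the flipped bit is at their intersection.

row 1, column 2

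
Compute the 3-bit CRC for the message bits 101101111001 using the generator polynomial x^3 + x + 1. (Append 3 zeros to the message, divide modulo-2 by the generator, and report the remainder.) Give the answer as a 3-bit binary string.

Append 3 zeros: 101101111001000. Divide by 1011 (XOR where the leading bit is 1):
  pos 0: 1011 XOR 1011 = 0000
  pos 5: 1111 XOR 1011 = 0100
  pos 6: 1000 XOR 1011 = 0011
  pos 8: 1101 XOR 1011 = 0110
  pos 9: 1100 XOR 1011 = 0111
  pos 10: 1110 XOR 1011 = 0101
  pos 11: 1010 XOR 1011 = 0001
Remainder (last 3 bits) = 001. This is the CRC / FCS.

001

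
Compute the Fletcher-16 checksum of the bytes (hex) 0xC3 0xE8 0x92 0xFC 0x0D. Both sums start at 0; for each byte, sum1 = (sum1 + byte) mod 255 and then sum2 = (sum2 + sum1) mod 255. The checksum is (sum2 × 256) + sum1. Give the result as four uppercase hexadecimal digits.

Running sums (mod 255):
  after byte 0 (0xC3): sum1=195, sum2=195
  after byte 1 (0xE8): sum1=172, sum2=112
  after byte 2 (0x92): sum1=63, sum2=175
  after byte 3 (0xFC): sum1=60, sum2=235
  after byte 4 (0x0D): sum1=73, sum2=53
Checksum = sum2·256 + sum1 = 53·256 + 73 = 13641 = 0x3549.

3549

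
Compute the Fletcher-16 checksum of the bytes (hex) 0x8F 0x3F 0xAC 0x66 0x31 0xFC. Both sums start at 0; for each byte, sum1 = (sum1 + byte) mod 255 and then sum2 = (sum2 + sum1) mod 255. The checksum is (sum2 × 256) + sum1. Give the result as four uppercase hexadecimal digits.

Running sums (mod 255):
  after byte 0 (0x8F): sum1=143, sum2=143
  after byte 1 (0x3F): sum1=206, sum2=94
  after byte 2 (0xAC): sum1=123, sum2=217
  after byte 3 (0x66): sum1=225, sum2=187
  after byte 4 (0x31): sum1=19, sum2=206
  after byte 5 (0xFC): sum1=16, sum2=222
Checksum = sum2·256 + sum1 = 222·256 + 16 = 56848 = 0xDE10.

DE10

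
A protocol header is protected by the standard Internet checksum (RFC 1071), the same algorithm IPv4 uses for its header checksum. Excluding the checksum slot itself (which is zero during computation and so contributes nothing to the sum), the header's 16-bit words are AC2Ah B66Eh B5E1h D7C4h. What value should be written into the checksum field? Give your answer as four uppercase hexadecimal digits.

One's-complement addition (fold any carry out of bit 15 back into bit 0):
  0xAC2A + 0xB66E = 0x16298 → wrap carry → 0x6299
  0x6299 + 0xB5E1 = 0x1187A → wrap carry → 0x187B
  0x187B + 0xD7C4 = 0x0F03F
One's-complement sum = 0xF03F.
Checksum = ~0xF03F & 0xFFFF = 0x0FC0.

0FC0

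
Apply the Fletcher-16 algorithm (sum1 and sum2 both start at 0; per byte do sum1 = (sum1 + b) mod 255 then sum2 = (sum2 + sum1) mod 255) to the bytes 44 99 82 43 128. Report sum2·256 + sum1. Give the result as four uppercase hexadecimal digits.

388D

Running sums (mod 255):
  after byte 0 (44): sum1=44, sum2=44
  after byte 1 (99): sum1=143, sum2=187
  after byte 2 (82): sum1=225, sum2=157
  after byte 3 (43): sum1=13, sum2=170
  after byte 4 (128): sum1=141, sum2=56
Checksum = sum2·256 + sum1 = 56·256 + 141 = 14477 = 0x388D.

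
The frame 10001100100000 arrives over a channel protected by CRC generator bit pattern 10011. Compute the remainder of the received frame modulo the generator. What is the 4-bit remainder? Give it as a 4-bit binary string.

0100

Modulo-2 division of 10001100100000 by 10011:
  pos 0: 10001 XOR 10011 = 00010
  pos 3: 10100 XOR 10011 = 00111
  pos 5: 11110 XOR 10011 = 01101
  pos 6: 11010 XOR 10011 = 01001
  pos 7: 10010 XOR 10011 = 00001
Remainder = 0100 (nonzero — an error is detected).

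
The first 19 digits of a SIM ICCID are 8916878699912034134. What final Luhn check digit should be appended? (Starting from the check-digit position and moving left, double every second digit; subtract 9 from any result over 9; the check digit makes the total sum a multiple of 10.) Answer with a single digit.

Partial digits right→left: 4 3 1 4 3 0 2 1 9 9 9 6 8 7 8 6 1 9 8
Double every second digit counting from the check-digit position (so the 1st, 3rd, 5th, ... of the partial from the right).
  doubled (with −9 where >9): 8 2 6 4 9 9 7 7 2 7 → sum 61
  kept as-is: 3 4 0 1 9 6 7 6 9 → sum 45
Total = 61 + 45 = 106.
Check digit = (10 − (106 mod 10)) mod 10 = 4.

4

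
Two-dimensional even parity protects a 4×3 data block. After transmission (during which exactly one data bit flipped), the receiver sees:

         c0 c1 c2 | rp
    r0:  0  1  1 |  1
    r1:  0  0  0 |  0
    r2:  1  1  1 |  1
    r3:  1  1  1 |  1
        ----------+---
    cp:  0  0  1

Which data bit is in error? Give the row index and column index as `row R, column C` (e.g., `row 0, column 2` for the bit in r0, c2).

Recompute each row's even parity and compare to rp:
  r0: data parity 0, sent rp 1 → mismatch
  r1: data parity 0, sent rp 0 → ok
  r2: data parity 1, sent rp 1 → ok
  r3: data parity 1, sent rp 1 → ok
Recompute each column's even parity and compare to cp:
  c0: data parity 0, sent cp 0 → ok
  c1: data parity 1, sent cp 0 → mismatch
  c2: data parity 1, sent cp 1 → ok
Exactly one row (r0) and one column (c1) fail → the flipped bit is at their intersection.

row 0, column 1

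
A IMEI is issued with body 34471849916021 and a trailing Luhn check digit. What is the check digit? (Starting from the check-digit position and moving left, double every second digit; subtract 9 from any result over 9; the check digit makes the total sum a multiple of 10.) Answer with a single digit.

Partial digits right→left: 1 2 0 6 1 9 9 4 8 1 7 4 4 3
Double every second digit counting from the check-digit position (so the 1st, 3rd, 5th, ... of the partial from the right).
  doubled (with −9 where >9): 2 0 2 9 7 5 8 → sum 33
  kept as-is: 2 6 9 4 1 4 3 → sum 29
Total = 33 + 29 = 62.
Check digit = (10 − (62 mod 10)) mod 10 = 8.

8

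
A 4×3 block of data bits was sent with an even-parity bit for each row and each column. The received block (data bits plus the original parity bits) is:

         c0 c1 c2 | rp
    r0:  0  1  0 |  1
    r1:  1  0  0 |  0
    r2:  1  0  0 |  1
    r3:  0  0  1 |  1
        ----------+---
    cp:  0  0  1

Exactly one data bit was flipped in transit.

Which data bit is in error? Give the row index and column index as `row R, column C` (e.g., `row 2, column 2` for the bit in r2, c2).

row 1, column 1

Recompute each row's even parity and compare to rp:
  r0: data parity 1, sent rp 1 → ok
  r1: data parity 1, sent rp 0 → mismatch
  r2: data parity 1, sent rp 1 → ok
  r3: data parity 1, sent rp 1 → ok
Recompute each column's even parity and compare to cp:
  c0: data parity 0, sent cp 0 → ok
  c1: data parity 1, sent cp 0 → mismatch
  c2: data parity 1, sent cp 1 → ok
Exactly one row (r1) and one column (c1) fail → the flipped bit is at their intersection.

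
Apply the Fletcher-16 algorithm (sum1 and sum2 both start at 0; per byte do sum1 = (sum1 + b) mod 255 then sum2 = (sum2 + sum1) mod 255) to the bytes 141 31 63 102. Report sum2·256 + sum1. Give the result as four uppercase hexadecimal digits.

7852

Running sums (mod 255):
  after byte 0 (141): sum1=141, sum2=141
  after byte 1 (31): sum1=172, sum2=58
  after byte 2 (63): sum1=235, sum2=38
  after byte 3 (102): sum1=82, sum2=120
Checksum = sum2·256 + sum1 = 120·256 + 82 = 30802 = 0x7852.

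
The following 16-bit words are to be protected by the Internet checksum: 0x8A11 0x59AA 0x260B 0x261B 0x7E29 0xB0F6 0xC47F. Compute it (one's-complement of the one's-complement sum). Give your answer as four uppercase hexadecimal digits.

One's-complement addition (fold any carry out of bit 15 back into bit 0):
  0x8A11 + 0x59AA = 0x0E3BB
  0xE3BB + 0x260B = 0x109C6 → wrap carry → 0x09C7
  0x09C7 + 0x261B = 0x02FE2
  0x2FE2 + 0x7E29 = 0x0AE0B
  0xAE0B + 0xB0F6 = 0x15F01 → wrap carry → 0x5F02
  0x5F02 + 0xC47F = 0x12381 → wrap carry → 0x2382
One's-complement sum = 0x2382.
Checksum = ~0x2382 & 0xFFFF = 0xDC7D.

DC7D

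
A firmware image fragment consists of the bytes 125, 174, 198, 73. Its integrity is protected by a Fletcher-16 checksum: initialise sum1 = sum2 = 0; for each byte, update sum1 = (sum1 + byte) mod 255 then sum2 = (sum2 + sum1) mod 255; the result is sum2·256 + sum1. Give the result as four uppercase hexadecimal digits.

Running sums (mod 255):
  after byte 0 (125): sum1=125, sum2=125
  after byte 1 (174): sum1=44, sum2=169
  after byte 2 (198): sum1=242, sum2=156
  after byte 3 (73): sum1=60, sum2=216
Checksum = sum2·256 + sum1 = 216·256 + 60 = 55356 = 0xD83C.

D83C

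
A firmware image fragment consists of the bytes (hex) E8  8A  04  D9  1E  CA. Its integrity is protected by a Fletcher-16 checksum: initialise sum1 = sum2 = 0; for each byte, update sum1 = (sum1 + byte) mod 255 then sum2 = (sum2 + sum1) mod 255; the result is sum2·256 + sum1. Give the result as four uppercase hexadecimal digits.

CE3A

Running sums (mod 255):
  after byte 0 (E8): sum1=232, sum2=232
  after byte 1 (8A): sum1=115, sum2=92
  after byte 2 (04): sum1=119, sum2=211
  after byte 3 (D9): sum1=81, sum2=37
  after byte 4 (1E): sum1=111, sum2=148
  after byte 5 (CA): sum1=58, sum2=206
Checksum = sum2·256 + sum1 = 206·256 + 58 = 52794 = 0xCE3A.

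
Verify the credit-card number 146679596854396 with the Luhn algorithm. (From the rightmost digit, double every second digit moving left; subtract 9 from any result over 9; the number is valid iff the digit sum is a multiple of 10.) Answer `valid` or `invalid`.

invalid

From the right, keep odd positions and double even positions (subtract 9 from any doubled value over 9):
  doubled (positions 2,4,...): 9 8 7 9 9 3 8 → sum 53
  kept (positions 1,3,...): 6 3 5 6 5 7 6 1 → sum 39
Total = 92.
92 mod 10 = 2, so the number is invalid.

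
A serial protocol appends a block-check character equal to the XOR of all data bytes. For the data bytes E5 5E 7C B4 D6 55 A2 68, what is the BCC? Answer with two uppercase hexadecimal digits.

XOR the bytes together:
  start with 0xE5
  0xE5 ⊕ 0x5E = 0xBB
  0xBB ⊕ 0x7C = 0xC7
  0xC7 ⊕ 0xB4 = 0x73
  0x73 ⊕ 0xD6 = 0xA5
  0xA5 ⊕ 0x55 = 0xF0
  0xF0 ⊕ 0xA2 = 0x52
  0x52 ⊕ 0x68 = 0x3A

3A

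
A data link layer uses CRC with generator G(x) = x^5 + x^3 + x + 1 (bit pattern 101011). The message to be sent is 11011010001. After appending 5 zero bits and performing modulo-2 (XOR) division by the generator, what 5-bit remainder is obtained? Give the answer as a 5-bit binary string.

Append 5 zeros: 1101101000100000. Divide by 101011 (XOR where the leading bit is 1):
  pos 0: 110110 XOR 101011 = 011101
  pos 1: 111011 XOR 101011 = 010000
  pos 2: 100000 XOR 101011 = 001011
  pos 4: 101100 XOR 101011 = 000111
  pos 7: 111100 XOR 101011 = 010111
  pos 8: 101110 XOR 101011 = 000101
Remainder (last 5 bits) = 10100. This is the CRC / FCS.

10100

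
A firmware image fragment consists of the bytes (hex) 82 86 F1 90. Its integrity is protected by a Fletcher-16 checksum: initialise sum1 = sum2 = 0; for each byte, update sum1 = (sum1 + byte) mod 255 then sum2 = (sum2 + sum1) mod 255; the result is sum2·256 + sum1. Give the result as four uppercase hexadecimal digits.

Running sums (mod 255):
  after byte 0 (82): sum1=130, sum2=130
  after byte 1 (86): sum1=9, sum2=139
  after byte 2 (F1): sum1=250, sum2=134
  after byte 3 (90): sum1=139, sum2=18
Checksum = sum2·256 + sum1 = 18·256 + 139 = 4747 = 0x128B.

128B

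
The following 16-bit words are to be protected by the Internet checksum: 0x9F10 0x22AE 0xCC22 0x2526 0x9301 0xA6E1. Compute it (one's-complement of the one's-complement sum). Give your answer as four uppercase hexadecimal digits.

One's-complement addition (fold any carry out of bit 15 back into bit 0):
  0x9F10 + 0x22AE = 0x0C1BE
  0xC1BE + 0xCC22 = 0x18DE0 → wrap carry → 0x8DE1
  0x8DE1 + 0x2526 = 0x0B307
  0xB307 + 0x9301 = 0x14608 → wrap carry → 0x4609
  0x4609 + 0xA6E1 = 0x0ECEA
One's-complement sum = 0xECEA.
Checksum = ~0xECEA & 0xFFFF = 0x1315.

1315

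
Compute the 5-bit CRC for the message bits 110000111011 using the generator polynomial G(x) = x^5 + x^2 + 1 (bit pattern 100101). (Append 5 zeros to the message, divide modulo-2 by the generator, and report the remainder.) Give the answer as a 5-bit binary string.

01101

Append 5 zeros: 11000011101100000. Divide by 100101 (XOR where the leading bit is 1):
  pos 0: 110000 XOR 100101 = 010101
  pos 1: 101011 XOR 100101 = 001110
  pos 3: 111011 XOR 100101 = 011110
  pos 4: 111100 XOR 100101 = 011001
  pos 5: 110011 XOR 100101 = 010110
  pos 6: 101101 XOR 100101 = 001000
  pos 8: 100000 XOR 100101 = 000101
  pos 11: 101000 XOR 100101 = 001101
Remainder (last 5 bits) = 01101. This is the CRC / FCS.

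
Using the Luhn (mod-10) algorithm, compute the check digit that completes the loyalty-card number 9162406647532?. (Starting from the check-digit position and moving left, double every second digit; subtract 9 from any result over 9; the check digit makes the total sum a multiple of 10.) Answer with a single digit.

5

Partial digits right→left: 2 3 5 7 4 6 6 0 4 2 6 1 9
Double every second digit counting from the check-digit position (so the 1st, 3rd, 5th, ... of the partial from the right).
  doubled (with −9 where >9): 4 1 8 3 8 3 9 → sum 36
  kept as-is: 3 7 6 0 2 1 → sum 19
Total = 36 + 19 = 55.
Check digit = (10 − (55 mod 10)) mod 10 = 5.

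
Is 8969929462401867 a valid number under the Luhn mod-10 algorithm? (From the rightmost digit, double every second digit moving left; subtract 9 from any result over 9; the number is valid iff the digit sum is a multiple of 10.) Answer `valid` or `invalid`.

From the right, keep odd positions and double even positions (subtract 9 from any doubled value over 9):
  doubled (positions 2,4,...): 3 2 8 3 9 9 3 7 → sum 44
  kept (positions 1,3,...): 7 8 0 2 4 2 9 9 → sum 41
Total = 85.
85 mod 10 = 5, so the number is invalid.

invalid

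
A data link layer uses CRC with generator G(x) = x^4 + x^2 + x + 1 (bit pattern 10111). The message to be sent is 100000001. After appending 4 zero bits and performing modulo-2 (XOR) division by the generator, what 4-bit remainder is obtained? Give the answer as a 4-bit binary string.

1001

Append 4 zeros: 1000000010000. Divide by 10111 (XOR where the leading bit is 1):
  pos 0: 10000 XOR 10111 = 00111
  pos 2: 11100 XOR 10111 = 01011
  pos 3: 10110 XOR 10111 = 00001
  pos 7: 11000 XOR 10111 = 01111
  pos 8: 11110 XOR 10111 = 01001
Remainder (last 4 bits) = 1001. This is the CRC / FCS.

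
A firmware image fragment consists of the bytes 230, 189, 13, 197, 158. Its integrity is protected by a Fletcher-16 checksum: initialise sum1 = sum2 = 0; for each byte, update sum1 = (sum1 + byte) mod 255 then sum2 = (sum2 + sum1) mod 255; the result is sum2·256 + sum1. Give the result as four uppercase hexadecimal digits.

Running sums (mod 255):
  after byte 0 (230): sum1=230, sum2=230
  after byte 1 (189): sum1=164, sum2=139
  after byte 2 (13): sum1=177, sum2=61
  after byte 3 (197): sum1=119, sum2=180
  after byte 4 (158): sum1=22, sum2=202
Checksum = sum2·256 + sum1 = 202·256 + 22 = 51734 = 0xCA16.

CA16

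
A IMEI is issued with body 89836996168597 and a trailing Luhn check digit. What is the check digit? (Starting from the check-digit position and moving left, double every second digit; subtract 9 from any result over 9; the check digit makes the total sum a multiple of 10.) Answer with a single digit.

5

Partial digits right→left: 7 9 5 8 6 1 6 9 9 6 3 8 9 8
Double every second digit counting from the check-digit position (so the 1st, 3rd, 5th, ... of the partial from the right).
  doubled (with −9 where >9): 5 1 3 3 9 6 9 → sum 36
  kept as-is: 9 8 1 9 6 8 8 → sum 49
Total = 36 + 49 = 85.
Check digit = (10 − (85 mod 10)) mod 10 = 5.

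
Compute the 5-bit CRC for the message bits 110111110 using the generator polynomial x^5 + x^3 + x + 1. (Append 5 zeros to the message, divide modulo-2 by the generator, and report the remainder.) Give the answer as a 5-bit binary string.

Append 5 zeros: 11011111000000. Divide by 101011 (XOR where the leading bit is 1):
  pos 0: 110111 XOR 101011 = 011100
  pos 1: 111001 XOR 101011 = 010010
  pos 2: 100101 XOR 101011 = 001110
  pos 4: 111000 XOR 101011 = 010011
  pos 5: 100110 XOR 101011 = 001101
  pos 7: 110100 XOR 101011 = 011111
  pos 8: 111110 XOR 101011 = 010101
Remainder (last 5 bits) = 10101. This is the CRC / FCS.

10101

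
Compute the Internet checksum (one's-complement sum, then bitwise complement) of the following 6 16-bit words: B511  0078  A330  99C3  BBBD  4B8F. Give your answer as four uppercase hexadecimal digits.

0635

One's-complement addition (fold any carry out of bit 15 back into bit 0):
  0xB511 + 0x0078 = 0x0B589
  0xB589 + 0xA330 = 0x158B9 → wrap carry → 0x58BA
  0x58BA + 0x99C3 = 0x0F27D
  0xF27D + 0xBBBD = 0x1AE3A → wrap carry → 0xAE3B
  0xAE3B + 0x4B8F = 0x0F9CA
One's-complement sum = 0xF9CA.
Checksum = ~0xF9CA & 0xFFFF = 0x0635.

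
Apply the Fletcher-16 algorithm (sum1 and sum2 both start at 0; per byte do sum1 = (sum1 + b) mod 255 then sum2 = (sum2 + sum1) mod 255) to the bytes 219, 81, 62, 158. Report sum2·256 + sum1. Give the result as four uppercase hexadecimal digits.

7E0A

Running sums (mod 255):
  after byte 0 (219): sum1=219, sum2=219
  after byte 1 (81): sum1=45, sum2=9
  after byte 2 (62): sum1=107, sum2=116
  after byte 3 (158): sum1=10, sum2=126
Checksum = sum2·256 + sum1 = 126·256 + 10 = 32266 = 0x7E0A.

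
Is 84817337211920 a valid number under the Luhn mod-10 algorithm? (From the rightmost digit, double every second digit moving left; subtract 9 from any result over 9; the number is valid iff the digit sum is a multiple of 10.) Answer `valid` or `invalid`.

From the right, keep odd positions and double even positions (subtract 9 from any doubled value over 9):
  doubled (positions 2,4,...): 4 2 4 6 5 7 7 → sum 35
  kept (positions 1,3,...): 0 9 1 7 3 1 4 → sum 25
Total = 60.
60 mod 10 = 0, so the number is valid.

valid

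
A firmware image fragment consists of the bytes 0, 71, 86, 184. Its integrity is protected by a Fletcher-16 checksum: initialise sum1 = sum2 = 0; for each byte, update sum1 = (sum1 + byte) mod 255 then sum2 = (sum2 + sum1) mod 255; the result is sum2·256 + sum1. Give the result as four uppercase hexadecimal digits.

Running sums (mod 255):
  after byte 0 (0): sum1=0, sum2=0
  after byte 1 (71): sum1=71, sum2=71
  after byte 2 (86): sum1=157, sum2=228
  after byte 3 (184): sum1=86, sum2=59
Checksum = sum2·256 + sum1 = 59·256 + 86 = 15190 = 0x3B56.

3B56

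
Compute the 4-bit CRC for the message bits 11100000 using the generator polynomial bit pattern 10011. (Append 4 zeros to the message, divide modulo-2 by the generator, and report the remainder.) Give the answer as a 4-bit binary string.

0011

Append 4 zeros: 111000000000. Divide by 10011 (XOR where the leading bit is 1):
  pos 0: 11100 XOR 10011 = 01111
  pos 1: 11110 XOR 10011 = 01101
  pos 2: 11010 XOR 10011 = 01001
  pos 3: 10010 XOR 10011 = 00001
  pos 7: 10000 XOR 10011 = 00011
Remainder (last 4 bits) = 0011. This is the CRC / FCS.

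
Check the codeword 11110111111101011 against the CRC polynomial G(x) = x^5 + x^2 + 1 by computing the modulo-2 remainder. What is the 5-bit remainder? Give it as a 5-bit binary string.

10100

Modulo-2 division of 11110111111101011 by 100101:
  pos 0: 111101 XOR 100101 = 011000
  pos 1: 110001 XOR 100101 = 010100
  pos 2: 101001 XOR 100101 = 001100
  pos 4: 110011 XOR 100101 = 010110
  pos 5: 101101 XOR 100101 = 001000
  pos 7: 100010 XOR 100101 = 000111
  pos 10: 111101 XOR 100101 = 011000
  pos 11: 110001 XOR 100101 = 010100
Remainder = 10100 (nonzero — an error is detected).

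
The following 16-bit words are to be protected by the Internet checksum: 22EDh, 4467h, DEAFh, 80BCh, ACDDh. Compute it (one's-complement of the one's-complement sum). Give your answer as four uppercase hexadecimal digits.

8C61

One's-complement addition (fold any carry out of bit 15 back into bit 0):
  0x22ED + 0x4467 = 0x06754
  0x6754 + 0xDEAF = 0x14603 → wrap carry → 0x4604
  0x4604 + 0x80BC = 0x0C6C0
  0xC6C0 + 0xACDD = 0x1739D → wrap carry → 0x739E
One's-complement sum = 0x739E.
Checksum = ~0x739E & 0xFFFF = 0x8C61.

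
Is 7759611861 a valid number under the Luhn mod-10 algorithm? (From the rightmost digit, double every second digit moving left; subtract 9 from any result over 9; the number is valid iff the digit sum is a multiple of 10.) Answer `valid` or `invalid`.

valid

From the right, keep odd positions and double even positions (subtract 9 from any doubled value over 9):
  doubled (positions 2,4,...): 3 2 3 1 5 → sum 14
  kept (positions 1,3,...): 1 8 1 9 7 → sum 26
Total = 40.
40 mod 10 = 0, so the number is valid.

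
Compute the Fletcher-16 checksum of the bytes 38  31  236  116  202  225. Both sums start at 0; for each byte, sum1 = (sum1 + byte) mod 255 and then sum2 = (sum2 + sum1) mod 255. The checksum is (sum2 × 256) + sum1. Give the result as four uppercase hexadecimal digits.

0953

Running sums (mod 255):
  after byte 0 (38): sum1=38, sum2=38
  after byte 1 (31): sum1=69, sum2=107
  after byte 2 (236): sum1=50, sum2=157
  after byte 3 (116): sum1=166, sum2=68
  after byte 4 (202): sum1=113, sum2=181
  after byte 5 (225): sum1=83, sum2=9
Checksum = sum2·256 + sum1 = 9·256 + 83 = 2387 = 0x0953.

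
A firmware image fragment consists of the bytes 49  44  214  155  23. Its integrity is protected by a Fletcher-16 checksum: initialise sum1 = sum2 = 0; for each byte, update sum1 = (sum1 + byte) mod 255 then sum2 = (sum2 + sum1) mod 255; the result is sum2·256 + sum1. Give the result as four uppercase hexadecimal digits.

79E6

Running sums (mod 255):
  after byte 0 (49): sum1=49, sum2=49
  after byte 1 (44): sum1=93, sum2=142
  after byte 2 (214): sum1=52, sum2=194
  after byte 3 (155): sum1=207, sum2=146
  after byte 4 (23): sum1=230, sum2=121
Checksum = sum2·256 + sum1 = 121·256 + 230 = 31206 = 0x79E6.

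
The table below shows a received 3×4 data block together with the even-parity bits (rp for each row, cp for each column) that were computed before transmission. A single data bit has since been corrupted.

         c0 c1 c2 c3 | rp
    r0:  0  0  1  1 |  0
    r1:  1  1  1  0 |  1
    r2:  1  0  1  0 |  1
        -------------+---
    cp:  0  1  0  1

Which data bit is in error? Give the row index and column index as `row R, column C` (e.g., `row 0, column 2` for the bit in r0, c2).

row 2, column 2

Recompute each row's even parity and compare to rp:
  r0: data parity 0, sent rp 0 → ok
  r1: data parity 1, sent rp 1 → ok
  r2: data parity 0, sent rp 1 → mismatch
Recompute each column's even parity and compare to cp:
  c0: data parity 0, sent cp 0 → ok
  c1: data parity 1, sent cp 1 → ok
  c2: data parity 1, sent cp 0 → mismatch
  c3: data parity 1, sent cp 1 → ok
Exactly one row (r2) and one column (c2) fail → the flipped bit is at their intersection.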